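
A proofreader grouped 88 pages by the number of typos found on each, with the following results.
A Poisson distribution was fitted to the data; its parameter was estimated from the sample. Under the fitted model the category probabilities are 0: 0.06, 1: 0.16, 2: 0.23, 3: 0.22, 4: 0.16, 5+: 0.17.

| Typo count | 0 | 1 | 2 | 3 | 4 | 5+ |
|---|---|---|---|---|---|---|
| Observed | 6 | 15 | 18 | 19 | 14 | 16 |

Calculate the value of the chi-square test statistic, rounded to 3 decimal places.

Expected counts E_i = n·p_i: 88×0.06 = 5.28, 88×0.16 = 14.08, 88×0.23 = 20.24, 88×0.22 = 19.36, 88×0.16 = 14.08, 88×0.17 = 14.96.
0: (6 − 5.28)²/5.28 = 0.5184/5.28 = 0.0982
1: (15 − 14.08)²/14.08 = 0.8464/14.08 = 0.0601
2: (18 − 20.24)²/20.24 = 5.0176/20.24 = 0.2479
3: (19 − 19.36)²/19.36 = 0.1296/19.36 = 0.0067
4: (14 − 14.08)²/14.08 = 0.0064/14.08 = 0.0005
5+: (16 − 14.96)²/14.96 = 1.0816/14.96 = 0.0723
Sum = 0.486

0.486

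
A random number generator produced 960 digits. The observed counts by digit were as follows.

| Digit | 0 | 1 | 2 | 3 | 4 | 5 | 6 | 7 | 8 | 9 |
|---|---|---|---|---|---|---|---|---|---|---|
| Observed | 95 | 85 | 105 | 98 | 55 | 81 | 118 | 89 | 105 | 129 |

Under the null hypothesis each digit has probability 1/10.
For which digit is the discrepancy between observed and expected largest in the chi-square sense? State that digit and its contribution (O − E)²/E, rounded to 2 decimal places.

4, 17.51

Under H₀ each category has probability 1/10, so each expected count is 960/10 = 96.
cat         O        E   (O−E)²/E
0          95       96      0.010
1          85       96      1.260
2         105       96      0.844
3          98       96      0.042
4          55       96     17.510
5          81       96      2.344
6         118       96      5.042
7          89       96      0.510
8         105       96      0.844
9         129       96     11.344
The largest term is for 4: 17.51.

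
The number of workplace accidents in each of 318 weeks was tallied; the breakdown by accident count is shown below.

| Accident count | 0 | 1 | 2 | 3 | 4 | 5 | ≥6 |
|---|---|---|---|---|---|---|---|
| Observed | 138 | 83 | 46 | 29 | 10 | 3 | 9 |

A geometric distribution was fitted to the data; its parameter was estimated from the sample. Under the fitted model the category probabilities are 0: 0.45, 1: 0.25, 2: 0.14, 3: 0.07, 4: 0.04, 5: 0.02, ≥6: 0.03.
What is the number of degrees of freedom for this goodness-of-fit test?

There are k = 7 categories and 1 parameter estimated from the data, so df = 7 − 1 − 1 = 5.

5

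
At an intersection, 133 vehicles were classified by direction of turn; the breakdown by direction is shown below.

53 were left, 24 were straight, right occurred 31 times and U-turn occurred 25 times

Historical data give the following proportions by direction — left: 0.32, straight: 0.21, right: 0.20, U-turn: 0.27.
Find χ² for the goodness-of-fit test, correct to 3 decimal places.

Expected counts E_i = n·p_i: 133×0.32 = 42.56, 133×0.21 = 27.93, 133×0.20 = 26.6, 133×0.27 = 35.91.
left: (53 − 42.56)²/42.56 = 108.9936/42.56 = 2.5609
straight: (24 − 27.93)²/27.93 = 15.4449/27.93 = 0.5530
right: (31 − 26.6)²/26.6 = 19.36/26.6 = 0.7278
U-turn: (25 − 35.91)²/35.91 = 119.0281/35.91 = 3.3146
Sum = 7.156

7.156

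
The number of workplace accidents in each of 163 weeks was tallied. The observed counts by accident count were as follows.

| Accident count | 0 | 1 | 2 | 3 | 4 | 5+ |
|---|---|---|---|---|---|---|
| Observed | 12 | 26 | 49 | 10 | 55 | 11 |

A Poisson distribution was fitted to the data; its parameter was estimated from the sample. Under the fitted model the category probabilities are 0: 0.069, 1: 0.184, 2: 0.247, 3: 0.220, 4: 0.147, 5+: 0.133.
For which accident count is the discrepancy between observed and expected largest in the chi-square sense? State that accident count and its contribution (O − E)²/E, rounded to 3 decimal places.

4, 40.208

Expected counts E_i = n·p_i: 163×0.069 = 11.247, 163×0.184 = 29.992, 163×0.247 = 40.261, 163×0.220 = 35.86, 163×0.147 = 23.961, 163×0.133 = 21.679.
cat         O        E   (O−E)²/E
0          12   11.247     0.0504
1          26   29.992     0.5313
2          49   40.261     1.8969
3          10    35.86    18.6486
4          55   23.961    40.2078
5+         11   21.679     5.2604
The largest term is for 4: 40.208.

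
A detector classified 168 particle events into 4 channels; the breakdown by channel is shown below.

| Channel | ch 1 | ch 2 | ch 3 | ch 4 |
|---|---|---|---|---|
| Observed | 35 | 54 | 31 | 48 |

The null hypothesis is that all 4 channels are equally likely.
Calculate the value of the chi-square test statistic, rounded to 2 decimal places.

Under H₀ each category has probability 1/4, so each expected count is 168/4 = 42.
cat         O        E   (O−E)²/E
ch 1       35       42      1.167
ch 2       54       42      3.429
ch 3       31       42      2.881
ch 4       48       42      0.857
Sum = 8.33

8.33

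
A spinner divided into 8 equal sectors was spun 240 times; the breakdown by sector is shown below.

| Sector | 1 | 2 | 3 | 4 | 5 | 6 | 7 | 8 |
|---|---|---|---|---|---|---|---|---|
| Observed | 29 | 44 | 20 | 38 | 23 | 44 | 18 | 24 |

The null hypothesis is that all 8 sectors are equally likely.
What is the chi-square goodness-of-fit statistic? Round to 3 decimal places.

26.200

Under H₀ each category has probability 1/8, so each expected count is 240/8 = 30.
1: (29 − 30)²/30 = 1/30 = 0.0333
2: (44 − 30)²/30 = 196/30 = 6.5333
3: (20 − 30)²/30 = 100/30 = 3.3333
4: (38 − 30)²/30 = 64/30 = 2.1333
5: (23 − 30)²/30 = 49/30 = 1.6333
6: (44 − 30)²/30 = 196/30 = 6.5333
7: (18 − 30)²/30 = 144/30 = 4.8000
8: (24 − 30)²/30 = 36/30 = 1.2000
Sum = 26.200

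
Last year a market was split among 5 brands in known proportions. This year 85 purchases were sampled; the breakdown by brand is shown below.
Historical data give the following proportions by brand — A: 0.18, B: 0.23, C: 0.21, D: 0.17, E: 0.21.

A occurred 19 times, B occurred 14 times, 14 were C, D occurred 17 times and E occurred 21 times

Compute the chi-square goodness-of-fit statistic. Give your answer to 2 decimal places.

Expected counts E_i = n·p_i: 85×0.18 = 15.3, 85×0.23 = 19.55, 85×0.21 = 17.85, 85×0.17 = 14.45, 85×0.21 = 17.85.
χ² = (19−15.3)²/15.3 + (14−19.55)²/19.55 + (14−17.85)²/17.85 + (17−14.45)²/14.45 + (21−17.85)²/17.85
   = 0.895 + 1.576 + 0.830 + 0.450 + 0.556
Sum = 4.31

4.31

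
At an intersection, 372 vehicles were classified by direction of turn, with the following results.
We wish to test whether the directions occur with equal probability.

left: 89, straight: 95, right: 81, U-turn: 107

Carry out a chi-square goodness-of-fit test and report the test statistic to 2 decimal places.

3.87

Under H₀ each category has probability 1/4, so each expected count is 372/4 = 93.
χ² = (89−93)²/93 + (95−93)²/93 + (81−93)²/93 + (107−93)²/93
   = 0.172 + 0.043 + 1.548 + 2.108
Sum = 3.87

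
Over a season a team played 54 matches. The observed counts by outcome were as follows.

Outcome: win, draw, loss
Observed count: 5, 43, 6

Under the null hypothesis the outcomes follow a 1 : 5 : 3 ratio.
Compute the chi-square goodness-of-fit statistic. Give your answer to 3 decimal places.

Ratio total = 9. Expected counts: 54×1/9 = 6, 54×5/9 = 30, 54×3/9 = 18.
χ² = (5−6)²/6 + (43−30)²/30 + (6−18)²/18
   = 0.1667 + 5.6333 + 8.0000
Sum = 13.800

13.800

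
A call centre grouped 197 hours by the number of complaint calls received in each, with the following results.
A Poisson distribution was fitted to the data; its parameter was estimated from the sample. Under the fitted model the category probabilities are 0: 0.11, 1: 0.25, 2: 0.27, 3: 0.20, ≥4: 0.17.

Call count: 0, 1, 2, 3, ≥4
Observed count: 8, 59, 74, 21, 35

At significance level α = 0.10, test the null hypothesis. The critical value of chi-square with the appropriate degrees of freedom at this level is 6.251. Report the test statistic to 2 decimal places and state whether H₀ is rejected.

Expected counts E_i = n·p_i: 197×0.11 = 21.67, 197×0.25 = 49.25, 197×0.27 = 53.19, 197×0.20 = 39.4, 197×0.17 = 33.49.
0: (8 − 21.67)²/21.67 = 186.8689/21.67 = 8.623
1: (59 − 49.25)²/49.25 = 95.0625/49.25 = 1.930
2: (74 − 53.19)²/53.19 = 433.0561/53.19 = 8.142
3: (21 − 39.4)²/39.4 = 338.56/39.4 = 8.593
≥4: (35 − 33.49)²/33.49 = 2.2801/33.49 = 0.068
Sum = 27.36
df = 3. Since 27.36 > 6.251, we reject H₀.

27.36; reject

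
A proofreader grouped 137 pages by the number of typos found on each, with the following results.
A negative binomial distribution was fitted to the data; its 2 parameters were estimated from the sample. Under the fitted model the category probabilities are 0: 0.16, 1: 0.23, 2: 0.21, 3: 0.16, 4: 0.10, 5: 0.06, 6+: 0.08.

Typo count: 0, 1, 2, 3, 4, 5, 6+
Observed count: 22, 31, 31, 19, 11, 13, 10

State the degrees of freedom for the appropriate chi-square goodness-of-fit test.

4

There are k = 7 categories and 2 parameters estimated from the data, so df = 7 − 1 − 2 = 4.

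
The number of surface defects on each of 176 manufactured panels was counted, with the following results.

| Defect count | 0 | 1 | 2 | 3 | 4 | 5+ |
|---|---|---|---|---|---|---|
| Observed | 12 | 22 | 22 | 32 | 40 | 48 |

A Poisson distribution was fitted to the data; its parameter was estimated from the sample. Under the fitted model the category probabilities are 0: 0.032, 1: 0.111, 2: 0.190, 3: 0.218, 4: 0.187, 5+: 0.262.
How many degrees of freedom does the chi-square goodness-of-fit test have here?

There are k = 6 categories and 1 parameter estimated from the data, so df = 6 − 1 − 1 = 4.

4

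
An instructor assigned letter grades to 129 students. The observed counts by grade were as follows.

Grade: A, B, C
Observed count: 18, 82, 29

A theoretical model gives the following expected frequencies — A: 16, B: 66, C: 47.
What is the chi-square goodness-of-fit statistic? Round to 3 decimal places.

11.022

χ² = (18−16)²/16 + (82−66)²/66 + (29−47)²/47
   = 0.2500 + 3.8788 + 6.8936
Sum = 11.022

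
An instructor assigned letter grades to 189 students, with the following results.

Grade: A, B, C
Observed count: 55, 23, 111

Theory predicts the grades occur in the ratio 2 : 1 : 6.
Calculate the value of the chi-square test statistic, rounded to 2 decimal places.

6.00

Ratio total = 9. Expected counts: 189×2/9 = 42, 189×1/9 = 21, 189×6/9 = 126.
cat         O        E   (O−E)²/E
A          55       42      4.024
B          23       21      0.190
C         111      126      1.786
Sum = 6.00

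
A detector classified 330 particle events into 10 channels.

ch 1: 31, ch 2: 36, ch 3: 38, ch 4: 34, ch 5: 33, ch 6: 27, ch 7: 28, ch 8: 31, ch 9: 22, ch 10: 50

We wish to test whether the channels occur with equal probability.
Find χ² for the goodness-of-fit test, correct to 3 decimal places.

15.576

Under H₀ each category has probability 1/10, so each expected count is 330/10 = 33.
cat         O        E   (O−E)²/E
ch 1       31       33     0.1212
ch 2       36       33     0.2727
ch 3       38       33     0.7576
ch 4       34       33     0.0303
ch 5       33       33     0.0000
ch 6       27       33     1.0909
ch 7       28       33     0.7576
ch 8       31       33     0.1212
ch 9       22       33     3.6667
ch 10      50       33     8.7576
Sum = 15.576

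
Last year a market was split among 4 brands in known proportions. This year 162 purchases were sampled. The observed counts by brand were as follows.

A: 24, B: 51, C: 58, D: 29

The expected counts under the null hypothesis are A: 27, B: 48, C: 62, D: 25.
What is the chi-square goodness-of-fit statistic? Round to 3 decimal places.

cat         O        E   (O−E)²/E
A          24       27     0.3333
B          51       48     0.1875
C          58       62     0.2581
D          29       25     0.6400
Sum = 1.419

1.419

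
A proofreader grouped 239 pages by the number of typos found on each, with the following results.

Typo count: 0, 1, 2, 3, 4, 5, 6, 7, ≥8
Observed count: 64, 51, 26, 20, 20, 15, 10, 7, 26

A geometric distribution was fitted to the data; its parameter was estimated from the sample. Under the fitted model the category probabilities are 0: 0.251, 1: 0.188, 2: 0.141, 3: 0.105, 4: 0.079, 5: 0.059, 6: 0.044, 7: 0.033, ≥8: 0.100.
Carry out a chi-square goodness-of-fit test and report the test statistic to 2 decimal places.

Expected counts E_i = n·p_i: 239×0.251 = 59.989, 239×0.188 = 44.932, 239×0.141 = 33.699, 239×0.105 = 25.095, 239×0.079 = 18.881, 239×0.059 = 14.101, 239×0.044 = 10.516, 239×0.033 = 7.887, 239×0.100 = 23.9.
0: (64 − 59.989)²/59.989 = 16.088121/59.989 = 0.268
1: (51 − 44.932)²/44.932 = 36.820624/44.932 = 0.819
2: (26 − 33.699)²/33.699 = 59.274601/33.699 = 1.759
3: (20 − 25.095)²/25.095 = 25.959025/25.095 = 1.034
4: (20 − 18.881)²/18.881 = 1.252161/18.881 = 0.066
5: (15 − 14.101)²/14.101 = 0.808201/14.101 = 0.057
6: (10 − 10.516)²/10.516 = 0.266256/10.516 = 0.025
7: (7 − 7.887)²/7.887 = 0.786769/7.887 = 0.100
≥8: (26 − 23.9)²/23.9 = 4.41/23.9 = 0.185
Sum = 4.31

4.31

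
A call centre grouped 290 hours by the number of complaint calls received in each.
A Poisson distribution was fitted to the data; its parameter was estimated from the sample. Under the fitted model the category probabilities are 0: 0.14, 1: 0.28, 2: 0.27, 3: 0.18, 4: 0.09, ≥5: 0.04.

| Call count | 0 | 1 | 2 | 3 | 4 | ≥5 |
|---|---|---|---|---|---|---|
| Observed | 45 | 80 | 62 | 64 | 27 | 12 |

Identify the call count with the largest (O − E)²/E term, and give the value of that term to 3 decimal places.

Expected counts E_i = n·p_i: 290×0.14 = 40.6, 290×0.28 = 81.2, 290×0.27 = 78.3, 290×0.18 = 52.2, 290×0.09 = 26.1, 290×0.04 = 11.6.
χ² = (45−40.6)²/40.6 + (80−81.2)²/81.2 + (62−78.3)²/78.3 + (64−52.2)²/52.2 + (27−26.1)²/26.1 + (12−11.6)²/11.6
   = 0.4768 + 0.0177 + 3.3932 + 2.6674 + 0.0310 + 0.0138
The largest term is for 2: 3.393.

2, 3.393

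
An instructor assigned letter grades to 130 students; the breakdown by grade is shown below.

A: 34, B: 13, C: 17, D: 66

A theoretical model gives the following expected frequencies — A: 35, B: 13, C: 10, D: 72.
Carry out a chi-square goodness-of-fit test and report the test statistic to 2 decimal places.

χ² = (34−35)²/35 + (13−13)²/13 + (17−10)²/10 + (66−72)²/72
   = 0.029 + 0.000 + 4.900 + 0.500
Sum = 5.43

5.43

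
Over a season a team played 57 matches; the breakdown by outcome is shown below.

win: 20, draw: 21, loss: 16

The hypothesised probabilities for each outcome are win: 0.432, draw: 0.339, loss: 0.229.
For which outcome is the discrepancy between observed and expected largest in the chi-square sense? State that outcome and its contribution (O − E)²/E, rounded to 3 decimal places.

Expected counts E_i = n·p_i: 57×0.432 = 24.624, 57×0.339 = 19.323, 57×0.229 = 13.053.
cat         O        E   (O−E)²/E
win        20   24.624     0.8683
draw       21   19.323     0.1455
loss       16   13.053     0.6653
The largest term is for win: 0.868.

win, 0.868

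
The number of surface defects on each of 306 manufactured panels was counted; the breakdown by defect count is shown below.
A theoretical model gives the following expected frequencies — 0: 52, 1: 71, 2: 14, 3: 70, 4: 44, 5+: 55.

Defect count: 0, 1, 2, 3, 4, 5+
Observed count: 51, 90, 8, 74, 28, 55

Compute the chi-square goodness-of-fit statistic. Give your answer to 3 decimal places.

13.722

0: (51 − 52)²/52 = 1/52 = 0.0192
1: (90 − 71)²/71 = 361/71 = 5.0845
2: (8 − 14)²/14 = 36/14 = 2.5714
3: (74 − 70)²/70 = 16/70 = 0.2286
4: (28 − 44)²/44 = 256/44 = 5.8182
5+: (55 − 55)²/55 = 0/55 = 0.0000
Sum = 13.722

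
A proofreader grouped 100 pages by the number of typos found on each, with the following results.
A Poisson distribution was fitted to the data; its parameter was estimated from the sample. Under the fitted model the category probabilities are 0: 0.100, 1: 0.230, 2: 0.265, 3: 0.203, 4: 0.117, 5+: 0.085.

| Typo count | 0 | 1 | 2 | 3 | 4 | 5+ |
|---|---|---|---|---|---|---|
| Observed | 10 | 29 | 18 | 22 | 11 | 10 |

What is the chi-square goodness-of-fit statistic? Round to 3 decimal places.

Expected counts E_i = n·p_i: 100×0.100 = 10, 100×0.230 = 23, 100×0.265 = 26.5, 100×0.203 = 20.3, 100×0.117 = 11.7, 100×0.085 = 8.5.
χ² = (10−10)²/10 + (29−23)²/23 + (18−26.5)²/26.5 + (22−20.3)²/20.3 + (11−11.7)²/11.7 + (10−8.5)²/8.5
   = 0.0000 + 1.5652 + 2.7264 + 0.1424 + 0.0419 + 0.2647
Sum = 4.741

4.741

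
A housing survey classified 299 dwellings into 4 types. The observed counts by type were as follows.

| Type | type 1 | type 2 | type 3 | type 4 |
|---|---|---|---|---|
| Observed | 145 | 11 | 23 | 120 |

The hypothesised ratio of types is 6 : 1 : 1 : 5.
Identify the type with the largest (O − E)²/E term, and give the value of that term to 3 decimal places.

Ratio total = 13. Expected counts: 299×6/13 = 138, 299×1/13 = 23, 299×1/13 = 23, 299×5/13 = 115.
cat         O        E   (O−E)²/E
type 1    145      138     0.3551
type 2     11       23     6.2609
type 3     23       23     0.0000
type 4    120      115     0.2174
The largest term is for type 2: 6.261.

type 2, 6.261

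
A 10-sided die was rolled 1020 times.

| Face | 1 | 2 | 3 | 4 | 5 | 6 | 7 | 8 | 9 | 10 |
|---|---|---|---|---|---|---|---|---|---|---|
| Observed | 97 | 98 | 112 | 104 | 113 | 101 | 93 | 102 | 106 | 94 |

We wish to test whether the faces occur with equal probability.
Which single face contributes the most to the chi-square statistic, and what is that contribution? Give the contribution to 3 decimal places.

5, 1.186

Under H₀ each category has probability 1/10, so each expected count is 1020/10 = 102.
χ² = (97−102)²/102 + (98−102)²/102 + (112−102)²/102 + (104−102)²/102 + (113−102)²/102 + (101−102)²/102 + (93−102)²/102 + (102−102)²/102 + (106−102)²/102 + (94−102)²/102
   = 0.2451 + 0.1569 + 0.9804 + 0.0392 + 1.1863 + 0.0098 + 0.7941 + 0.0000 + 0.1569 + 0.6275
The largest term is for 5: 1.186.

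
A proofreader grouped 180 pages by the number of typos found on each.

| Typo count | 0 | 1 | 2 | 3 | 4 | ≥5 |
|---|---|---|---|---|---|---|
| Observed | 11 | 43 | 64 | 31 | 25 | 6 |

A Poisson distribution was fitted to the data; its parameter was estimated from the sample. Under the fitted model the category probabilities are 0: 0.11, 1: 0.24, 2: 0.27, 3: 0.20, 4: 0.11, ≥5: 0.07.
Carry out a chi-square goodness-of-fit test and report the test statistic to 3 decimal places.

14.309

Expected counts E_i = n·p_i: 180×0.11 = 19.8, 180×0.24 = 43.2, 180×0.27 = 48.6, 180×0.20 = 36, 180×0.11 = 19.8, 180×0.07 = 12.6.
cat         O        E   (O−E)²/E
0          11     19.8     3.9111
1          43     43.2     0.0009
2          64     48.6     4.8798
3          31       36     0.6944
4          25     19.8     1.3657
≥5          6     12.6     3.4571
Sum = 14.309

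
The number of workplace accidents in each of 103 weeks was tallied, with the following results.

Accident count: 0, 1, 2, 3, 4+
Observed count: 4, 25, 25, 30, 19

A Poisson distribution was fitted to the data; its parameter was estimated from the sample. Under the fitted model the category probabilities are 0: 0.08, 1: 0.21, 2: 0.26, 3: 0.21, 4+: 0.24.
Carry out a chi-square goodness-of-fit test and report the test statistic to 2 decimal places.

7.39

Expected counts E_i = n·p_i: 103×0.08 = 8.24, 103×0.21 = 21.63, 103×0.26 = 26.78, 103×0.21 = 21.63, 103×0.24 = 24.72.
0: (4 − 8.24)²/8.24 = 17.9776/8.24 = 2.182
1: (25 − 21.63)²/21.63 = 11.3569/21.63 = 0.525
2: (25 − 26.78)²/26.78 = 3.1684/26.78 = 0.118
3: (30 − 21.63)²/21.63 = 70.0569/21.63 = 3.239
4+: (19 − 24.72)²/24.72 = 32.7184/24.72 = 1.324
Sum = 7.39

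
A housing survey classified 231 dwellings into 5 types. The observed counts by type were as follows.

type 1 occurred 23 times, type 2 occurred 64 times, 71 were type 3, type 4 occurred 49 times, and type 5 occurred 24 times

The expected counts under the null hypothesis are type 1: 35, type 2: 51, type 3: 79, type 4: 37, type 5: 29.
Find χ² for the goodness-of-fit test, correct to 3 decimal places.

12.992

χ² = (23−35)²/35 + (64−51)²/51 + (71−79)²/79 + (49−37)²/37 + (24−29)²/29
   = 4.1143 + 3.3137 + 0.8101 + 3.8919 + 0.8621
Sum = 12.992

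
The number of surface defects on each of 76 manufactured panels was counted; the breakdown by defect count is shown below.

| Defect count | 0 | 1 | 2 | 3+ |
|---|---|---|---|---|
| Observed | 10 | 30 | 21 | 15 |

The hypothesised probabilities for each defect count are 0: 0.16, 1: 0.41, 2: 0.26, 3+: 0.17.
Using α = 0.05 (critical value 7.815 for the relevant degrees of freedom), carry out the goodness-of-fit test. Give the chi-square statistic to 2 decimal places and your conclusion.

0.84; do not reject

Expected counts E_i = n·p_i: 76×0.16 = 12.16, 76×0.41 = 31.16, 76×0.26 = 19.76, 76×0.17 = 12.92.
cat         O        E   (O−E)²/E
0          10    12.16      0.384
1          30    31.16      0.043
2          21    19.76      0.078
3+         15    12.92      0.335
Sum = 0.84
df = 3. Since 0.84 < 7.815, we do not reject H₀.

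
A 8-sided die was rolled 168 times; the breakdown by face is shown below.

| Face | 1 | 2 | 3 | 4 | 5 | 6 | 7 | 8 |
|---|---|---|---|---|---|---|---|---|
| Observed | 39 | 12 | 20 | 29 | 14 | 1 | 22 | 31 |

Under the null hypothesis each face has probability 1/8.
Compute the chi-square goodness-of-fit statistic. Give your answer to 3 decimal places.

Under H₀ each category has probability 1/8, so each expected count is 168/8 = 21.
cat         O        E   (O−E)²/E
1          39       21    15.4286
2          12       21     3.8571
3          20       21     0.0476
4          29       21     3.0476
5          14       21     2.3333
6           1       21    19.0476
7          22       21     0.0476
8          31       21     4.7619
Sum = 48.571

48.571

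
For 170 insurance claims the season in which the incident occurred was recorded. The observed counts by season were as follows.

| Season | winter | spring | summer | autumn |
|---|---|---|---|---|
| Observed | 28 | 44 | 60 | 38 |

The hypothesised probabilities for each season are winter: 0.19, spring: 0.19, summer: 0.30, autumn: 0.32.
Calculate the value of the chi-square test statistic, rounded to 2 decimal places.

11.34

Expected counts E_i = n·p_i: 170×0.19 = 32.3, 170×0.19 = 32.3, 170×0.30 = 51, 170×0.32 = 54.4.
cat         O        E   (O−E)²/E
winter     28     32.3      0.572
spring     44     32.3      4.238
summer     60       51      1.588
autumn     38     54.4      4.944
Sum = 11.34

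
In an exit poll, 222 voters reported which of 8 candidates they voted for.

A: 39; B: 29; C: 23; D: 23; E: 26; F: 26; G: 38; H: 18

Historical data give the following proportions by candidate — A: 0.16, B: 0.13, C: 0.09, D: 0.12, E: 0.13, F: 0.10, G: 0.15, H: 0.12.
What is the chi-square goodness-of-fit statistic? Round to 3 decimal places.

Expected counts E_i = n·p_i: 222×0.16 = 35.52, 222×0.13 = 28.86, 222×0.09 = 19.98, 222×0.12 = 26.64, 222×0.13 = 28.86, 222×0.10 = 22.2, 222×0.15 = 33.3, 222×0.12 = 26.64.
cat         O        E   (O−E)²/E
A          39    35.52     0.3409
B          29    28.86     0.0007
C          23    19.98     0.4565
D          23    26.64     0.4974
E          26    28.86     0.2834
F          26     22.2     0.6505
G          38     33.3     0.6634
H          18    26.64     2.8022
Sum = 5.695

5.695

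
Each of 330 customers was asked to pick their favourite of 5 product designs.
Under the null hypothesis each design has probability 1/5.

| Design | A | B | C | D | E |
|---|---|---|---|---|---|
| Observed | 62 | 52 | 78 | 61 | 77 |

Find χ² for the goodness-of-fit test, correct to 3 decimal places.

Expected count for each of the 5 categories: 330/5 = 66.
cat         O        E   (O−E)²/E
A          62       66     0.2424
B          52       66     2.9697
C          78       66     2.1818
D          61       66     0.3788
E          77       66     1.8333
Sum = 7.606

7.606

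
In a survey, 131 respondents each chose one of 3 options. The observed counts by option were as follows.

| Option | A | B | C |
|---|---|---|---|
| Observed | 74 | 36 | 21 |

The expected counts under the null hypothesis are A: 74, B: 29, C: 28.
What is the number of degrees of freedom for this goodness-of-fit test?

There are k = 3 categories and no parameters were estimated from the data, so df = 3 − 1 = 2.

2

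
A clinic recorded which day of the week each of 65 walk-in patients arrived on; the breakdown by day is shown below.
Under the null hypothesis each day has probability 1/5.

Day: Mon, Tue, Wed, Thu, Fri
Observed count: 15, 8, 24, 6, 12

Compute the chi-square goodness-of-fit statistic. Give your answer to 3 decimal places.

Expected count for each of the 5 categories: 65/5 = 13.
χ² = (15−13)²/13 + (8−13)²/13 + (24−13)²/13 + (6−13)²/13 + (12−13)²/13
   = 0.3077 + 1.9231 + 9.3077 + 3.7692 + 0.0769
Sum = 15.385

15.385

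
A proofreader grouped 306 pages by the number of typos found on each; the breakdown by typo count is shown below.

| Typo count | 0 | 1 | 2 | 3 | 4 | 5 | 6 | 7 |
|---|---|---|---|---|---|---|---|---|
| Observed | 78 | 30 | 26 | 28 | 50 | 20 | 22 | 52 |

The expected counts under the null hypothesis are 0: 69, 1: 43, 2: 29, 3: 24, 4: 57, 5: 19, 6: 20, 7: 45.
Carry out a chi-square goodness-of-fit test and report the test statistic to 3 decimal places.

0: (78 − 69)²/69 = 81/69 = 1.1739
1: (30 − 43)²/43 = 169/43 = 3.9302
2: (26 − 29)²/29 = 9/29 = 0.3103
3: (28 − 24)²/24 = 16/24 = 0.6667
4: (50 − 57)²/57 = 49/57 = 0.8596
5: (20 − 19)²/19 = 1/19 = 0.0526
6: (22 − 20)²/20 = 4/20 = 0.2000
7: (52 − 45)²/45 = 49/45 = 1.0889
Sum = 8.282

8.282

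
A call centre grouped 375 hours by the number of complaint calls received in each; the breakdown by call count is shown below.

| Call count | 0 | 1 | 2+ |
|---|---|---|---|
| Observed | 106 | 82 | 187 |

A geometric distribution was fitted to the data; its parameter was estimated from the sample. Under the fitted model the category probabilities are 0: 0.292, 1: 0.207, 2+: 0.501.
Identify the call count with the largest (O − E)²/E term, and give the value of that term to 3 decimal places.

1, 0.247

Expected counts E_i = n·p_i: 375×0.292 = 109.5, 375×0.207 = 77.625, 375×0.501 = 187.875.
χ² = (106−109.5)²/109.5 + (82−77.625)²/77.625 + (187−187.875)²/187.875
   = 0.1119 + 0.2466 + 0.0041
The largest term is for 1: 0.247.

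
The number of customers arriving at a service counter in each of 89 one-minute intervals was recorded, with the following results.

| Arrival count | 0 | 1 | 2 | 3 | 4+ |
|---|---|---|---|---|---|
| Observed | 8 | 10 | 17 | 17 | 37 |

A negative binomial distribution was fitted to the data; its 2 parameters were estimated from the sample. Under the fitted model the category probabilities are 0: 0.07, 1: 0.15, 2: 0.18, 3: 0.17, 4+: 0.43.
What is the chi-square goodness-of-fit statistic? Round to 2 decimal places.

Expected counts E_i = n·p_i: 89×0.07 = 6.23, 89×0.15 = 13.35, 89×0.18 = 16.02, 89×0.17 = 15.13, 89×0.43 = 38.27.
cat         O        E   (O−E)²/E
0           8     6.23      0.503
1          10    13.35      0.841
2          17    16.02      0.060
3          17    15.13      0.231
4+         37    38.27      0.042
Sum = 1.68

1.68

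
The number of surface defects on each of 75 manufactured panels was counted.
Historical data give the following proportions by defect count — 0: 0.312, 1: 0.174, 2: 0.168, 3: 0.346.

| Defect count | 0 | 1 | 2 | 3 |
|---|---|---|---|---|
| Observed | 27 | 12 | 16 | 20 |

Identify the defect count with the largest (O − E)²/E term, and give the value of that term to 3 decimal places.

3, 1.364

Expected counts E_i = n·p_i: 75×0.312 = 23.4, 75×0.174 = 13.05, 75×0.168 = 12.6, 75×0.346 = 25.95.
cat         O        E   (O−E)²/E
0          27     23.4     0.5538
1          12    13.05     0.0845
2          16     12.6     0.9175
3          20    25.95     1.3643
The largest term is for 3: 1.364.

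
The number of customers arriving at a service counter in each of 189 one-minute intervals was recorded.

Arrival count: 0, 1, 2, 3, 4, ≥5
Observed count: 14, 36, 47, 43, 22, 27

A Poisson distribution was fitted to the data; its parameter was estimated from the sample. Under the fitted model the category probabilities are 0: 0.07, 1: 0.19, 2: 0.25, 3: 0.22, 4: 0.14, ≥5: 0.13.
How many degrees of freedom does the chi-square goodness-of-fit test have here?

4

There are k = 6 categories and 1 parameter estimated from the data, so df = 6 − 1 − 1 = 4.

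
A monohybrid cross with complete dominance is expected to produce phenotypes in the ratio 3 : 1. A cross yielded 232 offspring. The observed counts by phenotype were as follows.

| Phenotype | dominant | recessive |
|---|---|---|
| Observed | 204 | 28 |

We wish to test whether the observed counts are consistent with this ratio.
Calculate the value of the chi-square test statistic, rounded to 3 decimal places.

20.690

Ratio total = 4. Expected counts: 232×3/4 = 174, 232×1/4 = 58.
cat            O        E   (O−E)²/E
dominant     204      174     5.1724
recessive     28       58    15.5172
Sum = 20.690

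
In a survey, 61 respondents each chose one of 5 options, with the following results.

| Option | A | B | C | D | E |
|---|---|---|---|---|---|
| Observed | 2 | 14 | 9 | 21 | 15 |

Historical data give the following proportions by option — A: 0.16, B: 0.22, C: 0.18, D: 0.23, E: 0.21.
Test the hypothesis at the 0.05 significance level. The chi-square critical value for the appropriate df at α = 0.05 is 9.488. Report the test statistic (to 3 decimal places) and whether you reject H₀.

10.389; reject

Expected counts E_i = n·p_i: 61×0.16 = 9.76, 61×0.22 = 13.42, 61×0.18 = 10.98, 61×0.23 = 14.03, 61×0.21 = 12.81.
χ² = (2−9.76)²/9.76 + (14−13.42)²/13.42 + (9−10.98)²/10.98 + (21−14.03)²/14.03 + (15−12.81)²/12.81
   = 6.1698 + 0.0251 + 0.3570 + 3.4626 + 0.3744
Sum = 10.389
df = 4. Since 10.389 > 9.488, we reject H₀.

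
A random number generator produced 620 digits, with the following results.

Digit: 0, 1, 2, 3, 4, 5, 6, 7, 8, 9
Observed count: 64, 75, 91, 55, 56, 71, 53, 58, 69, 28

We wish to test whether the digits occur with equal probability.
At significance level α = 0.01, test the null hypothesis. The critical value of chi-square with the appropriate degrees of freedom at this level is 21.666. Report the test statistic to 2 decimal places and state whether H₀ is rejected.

40.03; reject

Under H₀ each category has probability 1/10, so each expected count is 620/10 = 62.
χ² = (64−62)²/62 + (75−62)²/62 + (91−62)²/62 + (55−62)²/62 + (56−62)²/62 + (71−62)²/62 + (53−62)²/62 + (58−62)²/62 + (69−62)²/62 + (28−62)²/62
   = 0.065 + 2.726 + 13.565 + 0.790 + 0.581 + 1.306 + 1.306 + 0.258 + 0.790 + 18.645
Sum = 40.03
df = 9. Since 40.03 > 21.666, we reject H₀.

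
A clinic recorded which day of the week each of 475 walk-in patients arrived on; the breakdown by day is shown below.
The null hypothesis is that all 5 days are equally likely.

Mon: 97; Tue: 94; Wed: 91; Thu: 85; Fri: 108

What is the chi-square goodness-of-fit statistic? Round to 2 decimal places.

3.05

Under H₀ each category has probability 1/5, so each expected count is 475/5 = 95.
χ² = (97−95)²/95 + (94−95)²/95 + (91−95)²/95 + (85−95)²/95 + (108−95)²/95
   = 0.042 + 0.011 + 0.168 + 1.053 + 1.779
Sum = 3.05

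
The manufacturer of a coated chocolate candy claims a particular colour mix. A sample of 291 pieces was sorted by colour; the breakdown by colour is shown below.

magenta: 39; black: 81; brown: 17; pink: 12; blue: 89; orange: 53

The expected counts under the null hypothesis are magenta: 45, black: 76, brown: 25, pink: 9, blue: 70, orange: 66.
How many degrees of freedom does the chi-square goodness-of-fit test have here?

There are k = 6 categories and no parameters were estimated from the data, so df = 6 − 1 = 5.

5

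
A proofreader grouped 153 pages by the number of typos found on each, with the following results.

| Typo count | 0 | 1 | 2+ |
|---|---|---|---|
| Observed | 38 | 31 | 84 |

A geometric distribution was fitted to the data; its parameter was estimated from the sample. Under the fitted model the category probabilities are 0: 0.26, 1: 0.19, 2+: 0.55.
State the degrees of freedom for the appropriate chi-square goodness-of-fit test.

There are k = 3 categories and 1 parameter estimated from the data, so df = 3 − 1 − 1 = 1.

1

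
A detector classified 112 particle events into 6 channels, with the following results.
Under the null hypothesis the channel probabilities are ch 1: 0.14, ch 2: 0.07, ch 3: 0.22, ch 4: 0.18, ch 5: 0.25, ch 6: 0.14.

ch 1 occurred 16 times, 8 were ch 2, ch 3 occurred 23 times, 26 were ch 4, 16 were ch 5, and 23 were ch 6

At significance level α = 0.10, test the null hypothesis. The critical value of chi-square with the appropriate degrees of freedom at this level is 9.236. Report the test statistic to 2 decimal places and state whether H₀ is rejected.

Expected counts E_i = n·p_i: 112×0.14 = 15.68, 112×0.07 = 7.84, 112×0.22 = 24.64, 112×0.18 = 20.16, 112×0.25 = 28, 112×0.14 = 15.68.
χ² = (16−15.68)²/15.68 + (8−7.84)²/7.84 + (23−24.64)²/24.64 + (26−20.16)²/20.16 + (16−28)²/28 + (23−15.68)²/15.68
   = 0.007 + 0.003 + 0.109 + 1.692 + 5.143 + 3.417
Sum = 10.37
df = 5. Since 10.37 > 9.236, we reject H₀.

10.37; reject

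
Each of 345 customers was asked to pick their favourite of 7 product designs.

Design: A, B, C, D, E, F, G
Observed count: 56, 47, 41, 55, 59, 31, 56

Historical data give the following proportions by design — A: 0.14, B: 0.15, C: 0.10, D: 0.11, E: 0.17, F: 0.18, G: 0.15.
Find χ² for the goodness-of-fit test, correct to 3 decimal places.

26.474

Expected counts E_i = n·p_i: 345×0.14 = 48.3, 345×0.15 = 51.75, 345×0.10 = 34.5, 345×0.11 = 37.95, 345×0.17 = 58.65, 345×0.18 = 62.1, 345×0.15 = 51.75.
cat         O        E   (O−E)²/E
A          56     48.3     1.2275
B          47    51.75     0.4360
C          41     34.5     1.2246
D          55    37.95     7.6601
E          59    58.65     0.0021
F          31     62.1    15.5750
G          56    51.75     0.3490
Sum = 26.474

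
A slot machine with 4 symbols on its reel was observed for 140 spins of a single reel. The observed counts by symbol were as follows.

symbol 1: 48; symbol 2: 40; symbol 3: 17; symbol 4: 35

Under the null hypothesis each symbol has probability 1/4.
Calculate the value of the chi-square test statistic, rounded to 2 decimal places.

14.80

Expected count for each of the 4 categories: 140/4 = 35.
χ² = (48−35)²/35 + (40−35)²/35 + (17−35)²/35 + (35−35)²/35
   = 4.829 + 0.714 + 9.257 + 0.000
Sum = 14.80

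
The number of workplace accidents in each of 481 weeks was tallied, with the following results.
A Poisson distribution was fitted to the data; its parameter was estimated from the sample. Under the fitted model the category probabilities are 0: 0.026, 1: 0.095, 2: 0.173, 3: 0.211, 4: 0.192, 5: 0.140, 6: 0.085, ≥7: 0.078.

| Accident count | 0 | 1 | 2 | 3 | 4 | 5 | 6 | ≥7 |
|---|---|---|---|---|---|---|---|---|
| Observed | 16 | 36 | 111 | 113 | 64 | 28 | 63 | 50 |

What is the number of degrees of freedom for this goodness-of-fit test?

There are k = 8 categories and 1 parameter estimated from the data, so df = 8 − 1 − 1 = 6.

6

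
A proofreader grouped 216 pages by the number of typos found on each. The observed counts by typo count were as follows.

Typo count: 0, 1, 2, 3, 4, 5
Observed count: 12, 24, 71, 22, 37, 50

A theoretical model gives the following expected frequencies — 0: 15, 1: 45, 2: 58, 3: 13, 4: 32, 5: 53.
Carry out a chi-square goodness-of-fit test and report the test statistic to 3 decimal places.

20.496

0: (12 − 15)²/15 = 9/15 = 0.6000
1: (24 − 45)²/45 = 441/45 = 9.8000
2: (71 − 58)²/58 = 169/58 = 2.9138
3: (22 − 13)²/13 = 81/13 = 6.2308
4: (37 − 32)²/32 = 25/32 = 0.7813
5: (50 − 53)²/53 = 9/53 = 0.1698
Sum = 20.496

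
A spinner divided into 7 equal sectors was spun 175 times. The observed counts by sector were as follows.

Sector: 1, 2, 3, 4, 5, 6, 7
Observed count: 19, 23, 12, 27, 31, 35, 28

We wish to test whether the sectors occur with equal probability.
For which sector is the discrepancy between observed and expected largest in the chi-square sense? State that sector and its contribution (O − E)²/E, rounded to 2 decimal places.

Expected count for each of the 7 categories: 175/7 = 25.
1: (19 − 25)²/25 = 36/25 = 1.440
2: (23 − 25)²/25 = 4/25 = 0.160
3: (12 − 25)²/25 = 169/25 = 6.760
4: (27 − 25)²/25 = 4/25 = 0.160
5: (31 − 25)²/25 = 36/25 = 1.440
6: (35 − 25)²/25 = 100/25 = 4.000
7: (28 − 25)²/25 = 9/25 = 0.360
The largest term is for 3: 6.76.

3, 6.76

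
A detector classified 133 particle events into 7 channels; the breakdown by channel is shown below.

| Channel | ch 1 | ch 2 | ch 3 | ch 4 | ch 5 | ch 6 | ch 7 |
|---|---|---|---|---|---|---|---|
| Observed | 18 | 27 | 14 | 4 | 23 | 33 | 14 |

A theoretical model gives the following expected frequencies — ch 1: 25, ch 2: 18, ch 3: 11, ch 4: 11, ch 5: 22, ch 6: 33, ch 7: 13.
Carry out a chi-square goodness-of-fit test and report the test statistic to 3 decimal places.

χ² = (18−25)²/25 + (27−18)²/18 + (14−11)²/11 + (4−11)²/11 + (23−22)²/22 + (33−33)²/33 + (14−13)²/13
   = 1.9600 + 4.5000 + 0.8182 + 4.4545 + 0.0455 + 0.0000 + 0.0769
Sum = 11.855

11.855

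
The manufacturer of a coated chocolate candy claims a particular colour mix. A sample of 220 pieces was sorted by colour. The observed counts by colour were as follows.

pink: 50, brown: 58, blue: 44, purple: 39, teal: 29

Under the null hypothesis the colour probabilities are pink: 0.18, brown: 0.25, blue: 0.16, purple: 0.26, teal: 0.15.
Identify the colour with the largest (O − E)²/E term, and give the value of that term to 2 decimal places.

Expected counts E_i = n·p_i: 220×0.18 = 39.6, 220×0.25 = 55, 220×0.16 = 35.2, 220×0.26 = 57.2, 220×0.15 = 33.
χ² = (50−39.6)²/39.6 + (58−55)²/55 + (44−35.2)²/35.2 + (39−57.2)²/57.2 + (29−33)²/33
   = 2.731 + 0.164 + 2.200 + 5.791 + 0.485
The largest term is for purple: 5.79.

purple, 5.79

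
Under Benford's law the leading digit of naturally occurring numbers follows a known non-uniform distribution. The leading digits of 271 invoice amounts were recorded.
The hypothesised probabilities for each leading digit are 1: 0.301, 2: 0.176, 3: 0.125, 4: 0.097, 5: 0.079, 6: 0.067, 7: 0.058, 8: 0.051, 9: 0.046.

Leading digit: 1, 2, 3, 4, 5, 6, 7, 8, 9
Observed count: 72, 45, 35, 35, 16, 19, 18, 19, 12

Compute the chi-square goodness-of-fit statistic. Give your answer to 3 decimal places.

7.896

Expected counts E_i = n·p_i: 271×0.301 = 81.571, 271×0.176 = 47.696, 271×0.125 = 33.875, 271×0.097 = 26.287, 271×0.079 = 21.409, 271×0.067 = 18.157, 271×0.058 = 15.718, 271×0.051 = 13.821, 271×0.046 = 12.466.
χ² = (72−81.571)²/81.571 + (45−47.696)²/47.696 + (35−33.875)²/33.875 + (35−26.287)²/26.287 + (16−21.409)²/21.409 + (19−18.157)²/18.157 + (18−15.718)²/15.718 + (19−13.821)²/13.821 + (12−12.466)²/12.466
   = 1.1230 + 0.1524 + 0.0374 + 2.8880 + 1.3666 + 0.0391 + 0.3313 + 1.9407 + 0.0174
Sum = 7.896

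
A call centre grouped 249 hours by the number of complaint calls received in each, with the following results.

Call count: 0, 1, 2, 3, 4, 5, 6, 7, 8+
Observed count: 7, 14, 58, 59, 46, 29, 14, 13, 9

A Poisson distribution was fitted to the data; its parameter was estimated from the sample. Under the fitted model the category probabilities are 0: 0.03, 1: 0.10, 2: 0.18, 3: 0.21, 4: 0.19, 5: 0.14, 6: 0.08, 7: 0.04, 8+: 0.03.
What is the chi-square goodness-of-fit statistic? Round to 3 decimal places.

13.560

Expected counts E_i = n·p_i: 249×0.03 = 7.47, 249×0.10 = 24.9, 249×0.18 = 44.82, 249×0.21 = 52.29, 249×0.19 = 47.31, 249×0.14 = 34.86, 249×0.08 = 19.92, 249×0.04 = 9.96, 249×0.03 = 7.47.
cat         O        E   (O−E)²/E
0           7     7.47     0.0296
1          14     24.9     4.7715
2          58    44.82     3.8758
3          59    52.29     0.8610
4          46    47.31     0.0363
5          29    34.86     0.9851
6          14    19.92     1.7594
7          13     9.96     0.9279
8+          9     7.47     0.3134
Sum = 13.560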